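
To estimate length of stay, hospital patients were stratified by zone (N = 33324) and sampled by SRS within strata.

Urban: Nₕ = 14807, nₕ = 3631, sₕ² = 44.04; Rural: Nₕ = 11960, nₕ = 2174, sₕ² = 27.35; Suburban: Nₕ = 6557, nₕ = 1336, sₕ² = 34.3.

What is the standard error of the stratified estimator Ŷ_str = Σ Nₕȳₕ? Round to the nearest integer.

2088

Var(Ŷ_str) = Σₕ Nₕ²(1 − fₕ)sₕ²/nₕ.
Urban: 14807²·(1 − 3631/14807)·44.04/3631 = 2.0071255 × 10^6.
Rural: 11960²·(1 − 2174/11960)·27.35/2174 = 1.4724284 × 10^6.
Suburban: 6557²·(1 − 1336/6557)·34.3/1336 = 878914.32.
Sum = 4.3584682 × 10^6.
SE = √(4.3584682 × 10^6) = 2088.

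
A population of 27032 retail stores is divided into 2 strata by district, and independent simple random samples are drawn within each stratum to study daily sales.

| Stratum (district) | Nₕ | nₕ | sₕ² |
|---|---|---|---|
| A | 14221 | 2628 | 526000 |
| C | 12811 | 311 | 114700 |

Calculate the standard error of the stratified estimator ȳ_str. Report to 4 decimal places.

11.2241

Var(ȳ_str) = Σₕ Wₕ²(1 − fₕ)sₕ²/nₕ with Wₕ = Nₕ/N, N = 27032.
A: Wₕ = 0.52608020; term = 0.52608020²·(1 − 0.18479713)·526000/2628 = 45.157511.
C: Wₕ = 0.47391980; term = 0.47391980²·(1 − 0.02427601)·114700/311 = 80.823884.
Sum = 125.9814.
SE = √(125.9814) = 11.2241.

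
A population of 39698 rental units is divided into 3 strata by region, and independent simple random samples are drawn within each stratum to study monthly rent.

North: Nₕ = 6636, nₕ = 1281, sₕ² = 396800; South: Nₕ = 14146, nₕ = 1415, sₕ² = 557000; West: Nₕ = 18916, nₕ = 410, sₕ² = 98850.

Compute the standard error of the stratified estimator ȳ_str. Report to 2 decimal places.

Var(ȳ_str) = Σₕ Wₕ²(1 − fₕ)sₕ²/nₕ with Wₕ = Nₕ/N, N = 39698.
North: Wₕ = 0.16716207; term = 0.16716207²·(1 − 0.19303797)·396800/1281 = 6.9847543.
South: Wₕ = 0.35634037; term = 0.35634037²·(1 − 0.10002828)·557000/1415 = 44.983959.
West: Wₕ = 0.47649756; term = 0.47649756²·(1 − 0.02167477)·98850/410 = 53.55468.
Sum = 105.52339.
SE = √(105.52339) = 10.27.

10.27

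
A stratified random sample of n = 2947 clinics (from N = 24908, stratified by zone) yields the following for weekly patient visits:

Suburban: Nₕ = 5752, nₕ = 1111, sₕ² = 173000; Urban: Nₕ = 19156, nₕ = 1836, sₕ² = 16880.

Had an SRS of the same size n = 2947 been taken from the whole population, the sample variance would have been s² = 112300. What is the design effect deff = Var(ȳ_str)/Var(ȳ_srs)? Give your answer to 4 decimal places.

0.3458

Var(ȳ_str) = Σ Wₕ²(1−fₕ)sₕ²/nₕ with Wₕ = Nₕ/24908:
  Suburban: (5752/24908)²·(1−1111/5752)·173000/1111 = 6.7001539
  Urban: (19156/24908)²·(1−1836/19156)·16880/1836 = 4.916712
  → Var(ȳ_str) = 11.616866.
Var(ȳ_srs) = (1 − 2947/24908)·112300/2947 = 33.597957.
deff = 11.616866 / 33.597957 = 0.3458.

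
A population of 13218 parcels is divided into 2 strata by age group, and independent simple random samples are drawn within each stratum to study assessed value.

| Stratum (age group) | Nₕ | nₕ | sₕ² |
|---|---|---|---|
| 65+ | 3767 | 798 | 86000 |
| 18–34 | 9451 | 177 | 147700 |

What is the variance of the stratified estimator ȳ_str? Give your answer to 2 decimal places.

425.52

Var(ȳ_str) = Σₕ Wₕ²(1 − fₕ)sₕ²/nₕ with Wₕ = Nₕ/N, N = 13218.
65+: Wₕ = 0.28499016; term = 0.28499016²·(1 − 0.21183966)·86000/798 = 6.8987417.
18–34: Wₕ = 0.71500984; term = 0.71500984²·(1 − 0.01872818)·147700/177 = 418.62059.
Sum = 425.51933.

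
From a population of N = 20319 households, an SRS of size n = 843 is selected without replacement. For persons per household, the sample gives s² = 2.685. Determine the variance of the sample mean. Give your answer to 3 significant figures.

Under SRS without replacement, Var(ȳ) = (1 − f)·s²/n with f = n/N = 843/20319 = 0.04148826.
Var(ȳ) = (1 − 0.04148826)·2.685/843 = 0.95851174·0.0031850534 = 0.0030529111.

0.00305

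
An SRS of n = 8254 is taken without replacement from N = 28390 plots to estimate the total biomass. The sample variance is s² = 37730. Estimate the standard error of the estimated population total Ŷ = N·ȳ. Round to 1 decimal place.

51118.8

Var(Ŷ) = N²·Var(ȳ) = N²·(1 − n/N)·s²/n.
f = 8254/28390 = 0.29073617; Var(ȳ) = 0.70926383·37730/8254 = 3.242128.
Var(Ŷ) = 28390² · 3.242128 = 2.6131296 × 10^9.
SE(Ŷ) = √(2.6131296 × 10^9) = 51118.8.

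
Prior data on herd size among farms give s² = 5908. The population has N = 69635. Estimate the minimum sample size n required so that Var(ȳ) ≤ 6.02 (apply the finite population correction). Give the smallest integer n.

968

Without fpc, n₀ = s²/D = 5908/6.02 = 981.3953.
With fpc, (1 − n/N)·s²/n ≤ D requires n ≥ n₀/(1 + n₀/N) = 981.3953/(1 + 981.3953/69635) = 967.7563.
Rounding up, n = 968.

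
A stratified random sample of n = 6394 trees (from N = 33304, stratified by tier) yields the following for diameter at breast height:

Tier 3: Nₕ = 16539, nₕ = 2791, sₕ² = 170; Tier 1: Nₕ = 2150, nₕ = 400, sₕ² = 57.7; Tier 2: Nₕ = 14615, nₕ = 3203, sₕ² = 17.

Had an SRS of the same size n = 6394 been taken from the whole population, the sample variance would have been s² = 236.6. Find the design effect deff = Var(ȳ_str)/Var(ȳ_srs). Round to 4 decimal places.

0.4607

Var(ȳ_str) = Σ Wₕ²(1−fₕ)sₕ²/nₕ with Wₕ = Nₕ/33304:
  Tier 3: (16539/33304)²·(1−2791/16539)·170/2791 = 0.012486625
  Tier 1: (2150/33304)²·(1−400/2150)·57.7/400 = 4.893274 × 10^-4
  Tier 2: (14615/33304)²·(1−3203/14615)·17/3203 = 7.9810452 × 10^-4
  → Var(ȳ_str) = 0.013774057.
Var(ȳ_srs) = (1 − 6394/33304)·236.6/6394 = 0.029899189.
deff = 0.013774057 / 0.029899189 = 0.4607.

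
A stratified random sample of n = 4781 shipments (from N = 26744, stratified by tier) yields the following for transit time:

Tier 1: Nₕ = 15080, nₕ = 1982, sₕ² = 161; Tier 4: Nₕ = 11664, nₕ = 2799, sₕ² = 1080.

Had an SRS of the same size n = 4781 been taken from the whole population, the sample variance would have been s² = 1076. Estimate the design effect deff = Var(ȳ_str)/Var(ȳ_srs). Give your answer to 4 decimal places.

Var(ȳ_str) = Σ Wₕ²(1−fₕ)sₕ²/nₕ with Wₕ = Nₕ/26744:
  Tier 1: (15080/26744)²·(1−1982/15080)·161/1982 = 0.022432404
  Tier 4: (11664/26744)²·(1−2799/11664)·1080/2799 = 0.055782038
  → Var(ȳ_str) = 0.078214442.
Var(ȳ_srs) = (1 − 4781/26744)·1076/4781 = 0.1848242.
deff = 0.078214442 / 0.1848242 = 0.4232.

0.4232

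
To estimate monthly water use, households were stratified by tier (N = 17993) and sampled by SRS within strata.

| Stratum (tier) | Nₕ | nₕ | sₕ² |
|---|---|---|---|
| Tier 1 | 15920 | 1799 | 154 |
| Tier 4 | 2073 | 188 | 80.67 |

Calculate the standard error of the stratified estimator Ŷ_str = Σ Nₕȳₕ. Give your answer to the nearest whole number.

Var(Ŷ_str) = Σₕ Nₕ²(1 − fₕ)sₕ²/nₕ.
Tier 1: 15920²·(1 − 1799/15920)·154/1799 = 1.9244121 × 10^7.
Tier 4: 2073²·(1 − 188/2073)·80.67/188 = 1.6767367 × 10^6.
Sum = 2.0920858 × 10^7.
SE = √(2.0920858 × 10^7) = 4574.

4574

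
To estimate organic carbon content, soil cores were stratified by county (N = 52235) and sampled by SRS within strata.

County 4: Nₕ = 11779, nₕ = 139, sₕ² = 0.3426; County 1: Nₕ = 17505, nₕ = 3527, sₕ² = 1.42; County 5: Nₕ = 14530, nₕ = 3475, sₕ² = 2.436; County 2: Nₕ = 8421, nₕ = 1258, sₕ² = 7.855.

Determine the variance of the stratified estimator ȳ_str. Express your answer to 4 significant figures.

3.393 × 10^-4

Var(ȳ_str) = Σₕ Wₕ²(1 − fₕ)sₕ²/nₕ with Wₕ = Nₕ/N, N = 52235.
County 4: Wₕ = 0.22550014; term = 0.22550014²·(1 − 0.01180066)·0.3426/139 = 1.2385421 × 10^-4.
County 1: Wₕ = 0.33512013; term = 0.33512013²·(1 − 0.20148529)·1.42/3527 = 3.6104957 × 10^-5.
County 5: Wₕ = 0.27816598; term = 0.27816598²·(1 − 0.23916036)·2.436/3475 = 4.1268971 × 10^-5.
County 2: Wₕ = 0.16121375; term = 0.16121375²·(1 − 0.14938843)·7.855/1258 = 1.3803873 × 10^-4.
Sum = 3.3926687 × 10^-4.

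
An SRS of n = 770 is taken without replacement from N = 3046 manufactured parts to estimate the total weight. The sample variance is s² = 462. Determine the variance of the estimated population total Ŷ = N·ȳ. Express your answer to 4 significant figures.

4.160 × 10^6

Var(Ŷ) = N²·Var(ȳ) = N²·(1 − n/N)·s²/n.
f = 770/3046 = 0.25279054; Var(ȳ) = 0.74720946·462/770 = 0.44832567.
Var(Ŷ) = 3046² · 0.44832567 = 4.1596176 × 10^6.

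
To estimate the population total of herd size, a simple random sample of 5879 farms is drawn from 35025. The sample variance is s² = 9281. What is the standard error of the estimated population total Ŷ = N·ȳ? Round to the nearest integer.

Var(Ŷ) = N²·Var(ȳ) = N²·(1 − n/N)·s²/n.
f = 5879/35025 = 0.16785153; Var(ȳ) = 0.83214847·9281/5879 = 1.3136877.
Var(Ŷ) = 35025² · 1.3136877 = 1.6115672 × 10^9.
SE(Ŷ) = √(1.6115672 × 10^9) = 40144.

40144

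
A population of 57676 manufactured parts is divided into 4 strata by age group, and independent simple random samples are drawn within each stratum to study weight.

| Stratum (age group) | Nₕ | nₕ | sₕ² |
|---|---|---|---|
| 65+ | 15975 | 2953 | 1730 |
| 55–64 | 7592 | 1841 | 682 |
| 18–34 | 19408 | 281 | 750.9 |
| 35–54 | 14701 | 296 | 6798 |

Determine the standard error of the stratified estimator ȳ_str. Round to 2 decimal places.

1.34

Var(ȳ_str) = Σₕ Wₕ²(1 − fₕ)sₕ²/nₕ with Wₕ = Nₕ/N, N = 57676.
65+: Wₕ = 0.27697829; term = 0.27697829²·(1 − 0.18485133)·1730/2953 = 0.036636244.
55–64: Wₕ = 0.13163187; term = 0.13163187²·(1 − 0.24249210)·682/1841 = 0.0048622791.
18–34: Wₕ = 0.33650045; term = 0.33650045²·(1 − 0.01447857)·750.9/281 = 0.29820379.
35–54: Wₕ = 0.25488938; term = 0.25488938²·(1 − 0.02013468)·6798/296 = 1.4620402.
Sum = 1.8017425.
SE = √(1.8017425) = 1.34.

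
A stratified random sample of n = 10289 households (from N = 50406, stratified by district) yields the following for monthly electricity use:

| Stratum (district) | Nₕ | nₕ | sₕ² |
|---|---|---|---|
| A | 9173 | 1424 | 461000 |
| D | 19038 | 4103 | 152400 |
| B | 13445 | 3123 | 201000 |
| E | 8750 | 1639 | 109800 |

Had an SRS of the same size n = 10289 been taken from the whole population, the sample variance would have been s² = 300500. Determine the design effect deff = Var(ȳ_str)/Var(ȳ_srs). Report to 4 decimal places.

Var(ȳ_str) = Σ Wₕ²(1−fₕ)sₕ²/nₕ with Wₕ = Nₕ/50406:
  A: (9173/50406)²·(1−1424/9173)·461000/1424 = 9.0569823
  D: (19038/50406)²·(1−4103/19038)·152400/4103 = 4.1566698
  B: (13445/50406)²·(1−3123/13445)·201000/3123 = 3.515477
  E: (8750/50406)²·(1−1639/8750)·109800/1639 = 1.6405809
  → Var(ȳ_str) = 18.36971.
Var(ȳ_srs) = (1 − 10289/50406)·300500/10289 = 23.244356.
deff = 18.36971 / 23.244356 = 0.7903.

0.7903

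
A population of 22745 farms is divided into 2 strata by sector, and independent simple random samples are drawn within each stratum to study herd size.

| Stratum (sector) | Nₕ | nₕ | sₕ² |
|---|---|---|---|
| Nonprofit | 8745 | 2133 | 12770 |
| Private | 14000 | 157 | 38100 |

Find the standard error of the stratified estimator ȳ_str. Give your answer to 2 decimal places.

9.57

Var(ȳ_str) = Σₕ Wₕ²(1 − fₕ)sₕ²/nₕ with Wₕ = Nₕ/N, N = 22745.
Nonprofit: Wₕ = 0.38448011; term = 0.38448011²·(1 − 0.24391081)·12770/2133 = 0.6691459.
Private: Wₕ = 0.61551989; term = 0.61551989²·(1 − 0.01121429)·38100/157 = 90.910008.
Sum = 91.579154.
SE = √(91.579154) = 9.57.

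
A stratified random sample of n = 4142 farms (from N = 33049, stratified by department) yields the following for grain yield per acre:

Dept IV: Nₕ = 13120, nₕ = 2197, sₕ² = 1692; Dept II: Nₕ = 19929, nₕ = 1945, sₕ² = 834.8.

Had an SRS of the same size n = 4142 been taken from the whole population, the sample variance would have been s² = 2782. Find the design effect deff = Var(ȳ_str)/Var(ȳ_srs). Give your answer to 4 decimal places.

Var(ȳ_str) = Σ Wₕ²(1−fₕ)sₕ²/nₕ with Wₕ = Nₕ/33049:
  Dept IV: (13120/33049)²·(1−2197/13120)·1692/2197 = 0.1010484
  Dept II: (19929/33049)²·(1−1945/19929)·834.8/1945 = 0.1408374
  → Var(ȳ_str) = 0.2418858.
Var(ȳ_srs) = (1 − 4142/33049)·2782/4142 = 0.58747817.
deff = 0.2418858 / 0.58747817 = 0.4117.

0.4117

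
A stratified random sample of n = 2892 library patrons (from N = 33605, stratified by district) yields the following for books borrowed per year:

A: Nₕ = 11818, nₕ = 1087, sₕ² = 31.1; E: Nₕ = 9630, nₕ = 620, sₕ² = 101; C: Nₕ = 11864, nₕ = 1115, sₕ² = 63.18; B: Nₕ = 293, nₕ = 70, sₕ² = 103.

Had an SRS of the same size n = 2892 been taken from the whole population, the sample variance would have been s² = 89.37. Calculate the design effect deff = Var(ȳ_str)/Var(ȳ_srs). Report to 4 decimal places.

Var(ȳ_str) = Σ Wₕ²(1−fₕ)sₕ²/nₕ with Wₕ = Nₕ/33605:
  A: (11818/33605)²·(1−1087/11818)·31.1/1087 = 0.0032129741
  E: (9630/33605)²·(1−620/9630)·101/620 = 0.012516214
  C: (11864/33605)²·(1−1115/11864)·63.18/1115 = 0.0063987649
  B: (293/33605)²·(1−70/293)·103/70 = 8.5134163 × 10^-5
  → Var(ȳ_str) = 0.022213087.
Var(ȳ_srs) = (1 − 2892/33605)·89.37/2892 = 0.028243064.
deff = 0.022213087 / 0.028243064 = 0.7865.

0.7865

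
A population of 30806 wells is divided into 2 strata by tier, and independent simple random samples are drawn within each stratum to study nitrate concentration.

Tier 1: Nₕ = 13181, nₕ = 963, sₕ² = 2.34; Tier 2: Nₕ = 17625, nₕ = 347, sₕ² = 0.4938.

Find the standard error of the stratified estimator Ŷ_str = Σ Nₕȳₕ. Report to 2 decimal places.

908.12

Var(Ŷ_str) = Σₕ Nₕ²(1 − fₕ)sₕ²/nₕ.
Tier 1: 13181²·(1 − 963/13181)·2.34/963 = 391325.41.
Tier 2: 17625²·(1 − 347/17625)·0.4938/347 = 433355.39.
Sum = 824680.8.
SE = √(824680.8) = 908.12.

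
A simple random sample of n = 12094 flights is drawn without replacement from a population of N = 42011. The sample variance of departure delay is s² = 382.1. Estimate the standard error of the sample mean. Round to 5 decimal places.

0.15000

Under SRS without replacement, Var(ȳ) = (1 − f)·s²/n with f = n/N = 12094/42011 = 0.28787698.
Var(ȳ) = (1 − 0.28787698)·382.1/12094 = 0.71212302·0.031594179 = 0.022498942.
SE(ȳ) = √(0.022498942) = 0.15000.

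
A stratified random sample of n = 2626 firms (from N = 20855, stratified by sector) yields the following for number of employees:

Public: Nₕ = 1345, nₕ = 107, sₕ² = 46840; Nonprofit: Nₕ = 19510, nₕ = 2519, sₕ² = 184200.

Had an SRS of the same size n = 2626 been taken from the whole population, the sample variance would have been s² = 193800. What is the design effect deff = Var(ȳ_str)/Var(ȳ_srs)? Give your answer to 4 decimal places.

Var(ȳ_str) = Σ Wₕ²(1−fₕ)sₕ²/nₕ with Wₕ = Nₕ/20855:
  Public: (1345/20855)²·(1−107/1345)·46840/107 = 1.6759291
  Nonprofit: (19510/20855)²·(1−2519/19510)·184200/2519 = 55.733623
  → Var(ȳ_str) = 57.409552.
Var(ȳ_srs) = (1 − 2626/20855)·193800/2626 = 64.507721.
deff = 57.409552 / 64.507721 = 0.8900.

0.8900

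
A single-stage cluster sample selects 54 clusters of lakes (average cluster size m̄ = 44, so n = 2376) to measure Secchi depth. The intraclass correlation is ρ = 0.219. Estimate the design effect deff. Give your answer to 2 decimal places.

deff = 1 + (44 − 1)·0.219 = 1 + 9.417 = 10.417.

10.42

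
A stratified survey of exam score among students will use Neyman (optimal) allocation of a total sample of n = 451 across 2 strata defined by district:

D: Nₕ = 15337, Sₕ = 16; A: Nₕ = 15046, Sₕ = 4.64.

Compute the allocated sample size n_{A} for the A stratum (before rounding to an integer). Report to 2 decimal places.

99.89

Neyman allocation: nₕ = n·NₕSₕ / Σⱼ NⱼSⱼ.
Σ NⱼSⱼ = 15337·16 + 15046·4.64 = 315205.44.
n_{A} = 451·15046·4.64 / 315205.44 = 99.89.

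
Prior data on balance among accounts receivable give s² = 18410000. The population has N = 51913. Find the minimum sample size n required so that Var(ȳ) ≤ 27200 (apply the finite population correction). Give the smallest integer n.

Without fpc, n₀ = s²/D = 18410000/27200 = 676.8382.
With fpc, (1 − n/N)·s²/n ≤ D requires n ≥ n₀/(1 + n₀/N) = 676.8382/(1 + 676.8382/51913) = 668.1272.
Rounding up, n = 669.

669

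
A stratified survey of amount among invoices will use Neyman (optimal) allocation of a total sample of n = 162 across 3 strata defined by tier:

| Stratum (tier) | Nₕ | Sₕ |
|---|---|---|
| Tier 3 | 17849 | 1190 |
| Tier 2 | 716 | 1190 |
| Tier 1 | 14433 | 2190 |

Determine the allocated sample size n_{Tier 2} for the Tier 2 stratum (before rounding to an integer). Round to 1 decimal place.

Neyman allocation: nₕ = n·NₕSₕ / Σⱼ NⱼSⱼ.
Σ NⱼSⱼ = 17849·1190 + 716·1190 + 14433·2190 = 5.370062 × 10^7.
n_{Tier 2} = 162·716·1190 / (5.370062 × 10^7) = 2.6.

2.6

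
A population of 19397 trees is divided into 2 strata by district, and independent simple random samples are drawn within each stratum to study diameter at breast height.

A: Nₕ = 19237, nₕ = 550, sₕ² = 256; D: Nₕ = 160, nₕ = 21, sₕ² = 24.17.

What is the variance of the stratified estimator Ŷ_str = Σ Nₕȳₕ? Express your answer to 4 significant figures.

1.673 × 10^8

Var(Ŷ_str) = Σₕ Nₕ²(1 − fₕ)sₕ²/nₕ.
A: 19237²·(1 − 550/19237)·256/550 = 1.6732245 × 10^8.
D: 160²·(1 − 21/160)·24.17/21 = 25597.181.
Sum = 1.6734805 × 10^8.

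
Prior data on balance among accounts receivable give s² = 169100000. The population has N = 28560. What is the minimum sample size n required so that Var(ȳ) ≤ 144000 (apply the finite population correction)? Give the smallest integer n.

Without fpc, n₀ = s²/D = 169100000/144000 = 1174.3056.
With fpc, (1 − n/N)·s²/n ≤ D requires n ≥ n₀/(1 + n₀/N) = 1174.3056/(1 + 1174.3056/28560) = 1127.9284.
Rounding up, n = 1128.

1128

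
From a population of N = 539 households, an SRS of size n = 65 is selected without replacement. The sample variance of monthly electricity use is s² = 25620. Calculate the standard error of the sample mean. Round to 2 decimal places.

Under SRS without replacement, Var(ȳ) = (1 − f)·s²/n with f = n/N = 65/539 = 0.12059369.
Var(ȳ) = (1 − 0.12059369)·25620/65 = 0.87940631·394.15385 = 346.62138.
SE(ȳ) = √(346.62138) = 18.62.

18.62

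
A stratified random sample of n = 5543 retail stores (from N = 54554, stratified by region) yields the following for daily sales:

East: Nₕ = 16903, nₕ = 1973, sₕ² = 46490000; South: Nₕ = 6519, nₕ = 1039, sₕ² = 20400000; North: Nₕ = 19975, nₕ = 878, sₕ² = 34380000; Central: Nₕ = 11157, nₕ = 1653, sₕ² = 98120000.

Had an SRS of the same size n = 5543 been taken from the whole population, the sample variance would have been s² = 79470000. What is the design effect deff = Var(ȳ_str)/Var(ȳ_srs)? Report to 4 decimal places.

Var(ȳ_str) = Σ Wₕ²(1−fₕ)sₕ²/nₕ with Wₕ = Nₕ/54554:
  East: (16903/54554)²·(1−1973/16903)·46490000/1973 = 1998.0339
  South: (6519/54554)²·(1−1039/6519)·20400000/1039 = 235.68013
  North: (19975/54554)²·(1−878/19975)·34380000/878 = 5018.9179
  Central: (11157/54554)²·(1−1653/11157)·98120000/1653 = 2114.8781
  → Var(ȳ_str) = 9367.51.
Var(ȳ_srs) = (1 − 5543/54554)·79470000/5543 = 12880.28.
deff = 9367.51 / 12880.28 = 0.7273.

0.7273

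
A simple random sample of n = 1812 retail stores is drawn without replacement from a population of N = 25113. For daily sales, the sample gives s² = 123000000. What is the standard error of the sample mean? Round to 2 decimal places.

250.96

Under SRS without replacement, Var(ȳ) = (1 − f)·s²/n with f = n/N = 1812/25113 = 0.07215386.
Var(ȳ) = (1 − 0.07215386)·123000000/1812 = 0.92784614·67880.795 = 62982.933.
SE(ȳ) = √(62982.933) = 250.96.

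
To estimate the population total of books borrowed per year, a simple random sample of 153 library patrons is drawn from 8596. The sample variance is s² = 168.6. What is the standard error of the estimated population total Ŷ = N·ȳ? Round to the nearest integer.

8943

Var(Ŷ) = N²·Var(ȳ) = N²·(1 − n/N)·s²/n.
f = 153/8596 = 0.01779898; Var(ȳ) = 0.98220102·168.6/153 = 1.082347.
Var(Ŷ) = 8596² · 1.082347 = 7.9975936 × 10^7.
SE(Ŷ) = √(7.9975936 × 10^7) = 8943.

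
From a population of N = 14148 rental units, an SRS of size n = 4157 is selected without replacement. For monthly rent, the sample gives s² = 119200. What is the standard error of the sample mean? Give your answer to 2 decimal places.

Under SRS without replacement, Var(ȳ) = (1 − f)·s²/n with f = n/N = 4157/14148 = 0.29382245.
Var(ȳ) = (1 − 0.29382245)·119200/4157 = 0.70617755·28.674525 = 20.249306.
SE(ȳ) = √(20.249306) = 4.50.

4.50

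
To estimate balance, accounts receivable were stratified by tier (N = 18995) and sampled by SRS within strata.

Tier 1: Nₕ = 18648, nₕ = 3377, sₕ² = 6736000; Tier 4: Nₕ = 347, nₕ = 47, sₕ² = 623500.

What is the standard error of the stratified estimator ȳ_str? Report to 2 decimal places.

Var(ȳ_str) = Σₕ Wₕ²(1 − fₕ)sₕ²/nₕ with Wₕ = Nₕ/N, N = 18995.
Tier 1: Wₕ = 0.98173203; term = 0.98173203²·(1 − 0.18109181)·6736000/3377 = 1574.3169.
Tier 4: Wₕ = 0.01826797; term = 0.01826797²·(1 − 0.13544669)·623500/47 = 3.8274606.
Sum = 1578.1444.
SE = √(1578.1444) = 39.73.

39.73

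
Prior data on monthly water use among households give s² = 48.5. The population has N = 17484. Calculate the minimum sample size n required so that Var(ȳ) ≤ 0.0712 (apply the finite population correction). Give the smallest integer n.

656

Without fpc, n₀ = s²/D = 48.5/0.0712 = 681.1798.
With fpc, (1 − n/N)·s²/n ≤ D requires n ≥ n₀/(1 + n₀/N) = 681.1798/(1 + 681.1798/17484) = 655.6361.
Rounding up, n = 656.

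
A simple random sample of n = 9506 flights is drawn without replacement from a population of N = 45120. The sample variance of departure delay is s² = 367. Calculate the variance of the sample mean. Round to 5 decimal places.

0.03047

Under SRS without replacement, Var(ȳ) = (1 − f)·s²/n with f = n/N = 9506/45120 = 0.21068262.
Var(ȳ) = (1 − 0.21068262)·367/9506 = 0.78931738·0.038607195 = 0.03047333.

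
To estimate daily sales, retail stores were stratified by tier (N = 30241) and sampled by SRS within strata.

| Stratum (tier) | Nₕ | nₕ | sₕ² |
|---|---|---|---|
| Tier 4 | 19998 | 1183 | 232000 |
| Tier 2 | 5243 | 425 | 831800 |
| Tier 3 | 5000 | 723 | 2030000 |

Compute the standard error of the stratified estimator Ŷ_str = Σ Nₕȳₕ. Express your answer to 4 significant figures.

428100

Var(Ŷ_str) = Σₕ Nₕ²(1 − fₕ)sₕ²/nₕ.
Tier 4: 19998²·(1 − 1183/19998)·232000/1183 = 7.3789408 × 10^10.
Tier 2: 5243²·(1 − 425/5243)·831800/425 = 4.9439793 × 10^10.
Tier 3: 5000²·(1 − 723/5000)·2030000/723 = 6.0043638 × 10^10.
Sum = 1.8327284 × 10^11.
SE = √(1.8327284 × 10^11) = 428100.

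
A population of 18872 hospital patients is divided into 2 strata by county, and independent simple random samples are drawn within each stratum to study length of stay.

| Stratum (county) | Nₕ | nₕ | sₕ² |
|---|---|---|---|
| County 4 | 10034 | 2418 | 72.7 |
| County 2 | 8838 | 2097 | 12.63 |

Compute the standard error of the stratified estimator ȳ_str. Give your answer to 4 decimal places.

Var(ȳ_str) = Σₕ Wₕ²(1 − fₕ)sₕ²/nₕ with Wₕ = Nₕ/N, N = 18872.
County 4: Wₕ = 0.53168716; term = 0.53168716²·(1 − 0.24098067)·72.7/2418 = 0.0064512414.
County 2: Wₕ = 0.46831284; term = 0.46831284²·(1 − 0.23727088)·12.63/2097 = 0.0010075054.
Sum = 0.0074587468.
SE = √(0.0074587468) = 0.0864.

0.0864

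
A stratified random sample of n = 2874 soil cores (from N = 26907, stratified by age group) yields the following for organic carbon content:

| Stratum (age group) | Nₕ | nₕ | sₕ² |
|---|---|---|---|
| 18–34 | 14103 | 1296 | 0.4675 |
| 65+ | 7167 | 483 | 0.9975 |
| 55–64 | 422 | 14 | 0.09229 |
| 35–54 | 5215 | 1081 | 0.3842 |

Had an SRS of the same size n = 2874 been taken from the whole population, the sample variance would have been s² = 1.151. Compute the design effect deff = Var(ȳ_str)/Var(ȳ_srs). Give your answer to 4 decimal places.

0.6676

Var(ȳ_str) = Σ Wₕ²(1−fₕ)sₕ²/nₕ with Wₕ = Nₕ/26907:
  18–34: (14103/26907)²·(1−1296/14103)·0.4675/1296 = 8.9992221 × 10^-5
  65+: (7167/26907)²·(1−483/7167)·0.9975/483 = 1.3664982 × 10^-4
  55–64: (422/26907)²·(1−14/422)·0.09229/14 = 1.5677206 × 10^-6
  35–54: (5215/26907)²·(1−1081/5215)·0.3842/1081 = 1.0583417 × 10^-5
  → Var(ȳ_str) = 2.3879318 × 10^-4.
Var(ȳ_srs) = (1 − 2874/26907)·1.151/2874 = 3.5771015 × 10^-4.
deff = (2.3879318 × 10^-4) / (3.5771015 × 10^-4) = 0.6676.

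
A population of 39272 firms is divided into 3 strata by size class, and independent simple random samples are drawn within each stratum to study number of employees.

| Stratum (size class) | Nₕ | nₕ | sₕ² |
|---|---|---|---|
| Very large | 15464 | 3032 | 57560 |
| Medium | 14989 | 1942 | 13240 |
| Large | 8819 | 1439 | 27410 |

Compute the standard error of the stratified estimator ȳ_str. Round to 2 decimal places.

2.01

Var(ȳ_str) = Σₕ Wₕ²(1 − fₕ)sₕ²/nₕ with Wₕ = Nₕ/N, N = 39272.
Very large: Wₕ = 0.39376655; term = 0.39376655²·(1 − 0.19606829)·57560/3032 = 2.3664013.
Medium: Wₕ = 0.38167142; term = 0.38167142²·(1 − 0.12956168)·13240/1942 = 0.86448218.
Large: Wₕ = 0.22456203; term = 0.22456203²·(1 − 0.16317043)·27410/1439 = 0.80381833.
Sum = 4.0347018.
SE = √(4.0347018) = 2.01.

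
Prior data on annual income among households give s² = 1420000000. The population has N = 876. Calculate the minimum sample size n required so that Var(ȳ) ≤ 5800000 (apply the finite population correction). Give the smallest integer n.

192

Without fpc, n₀ = s²/D = 1420000000/5800000 = 244.8276.
With fpc, (1 − n/N)·s²/n ≤ D requires n ≥ n₀/(1 + n₀/N) = 244.8276/(1 + 244.8276/876) = 191.3488.
Rounding up, n = 192.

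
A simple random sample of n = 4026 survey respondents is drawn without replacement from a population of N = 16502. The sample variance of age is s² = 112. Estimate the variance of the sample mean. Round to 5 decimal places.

Under SRS without replacement, Var(ȳ) = (1 − f)·s²/n with f = n/N = 4026/16502 = 0.24397043.
Var(ȳ) = (1 − 0.24397043)·112/4026 = 0.75602957·0.027819175 = 0.021032119.

0.02103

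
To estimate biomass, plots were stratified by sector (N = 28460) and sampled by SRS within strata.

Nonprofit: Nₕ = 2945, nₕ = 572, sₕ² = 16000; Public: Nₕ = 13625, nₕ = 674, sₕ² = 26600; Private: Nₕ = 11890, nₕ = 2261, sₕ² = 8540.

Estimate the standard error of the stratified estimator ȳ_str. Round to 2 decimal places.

3.06

Var(ȳ_str) = Σₕ Wₕ²(1 − fₕ)sₕ²/nₕ with Wₕ = Nₕ/N, N = 28460.
Nonprofit: Wₕ = 0.10347857; term = 0.10347857²·(1 − 0.19422750)·16000/572 = 0.24134439.
Public: Wₕ = 0.47874209; term = 0.47874209²·(1 − 0.04946789)·26600/674 = 8.5978876.
Private: Wₕ = 0.41777934; term = 0.41777934²·(1 − 0.19015980)·8540/2261 = 0.53388849.
Sum = 9.3731205.
SE = √(9.3731205) = 3.06.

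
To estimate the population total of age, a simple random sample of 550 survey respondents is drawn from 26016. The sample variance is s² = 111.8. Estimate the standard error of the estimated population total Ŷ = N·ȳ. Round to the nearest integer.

Var(Ŷ) = N²·Var(ȳ) = N²·(1 − n/N)·s²/n.
f = 550/26016 = 0.02114084; Var(ȳ) = 0.97885916·111.8/550 = 0.19897537.
Var(Ŷ) = 26016² · 0.19897537 = 1.3467295 × 10^8.
SE(Ŷ) = √(1.3467295 × 10^8) = 11605.

11605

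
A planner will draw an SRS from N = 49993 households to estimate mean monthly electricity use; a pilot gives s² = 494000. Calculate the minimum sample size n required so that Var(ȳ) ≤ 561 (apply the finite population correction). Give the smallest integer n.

Without fpc, n₀ = s²/D = 494000/561 = 880.5704.
With fpc, (1 − n/N)·s²/n ≤ D requires n ≥ n₀/(1 + n₀/N) = 880.5704/(1 + 880.5704/49993) = 865.3286.
Rounding up, n = 866.

866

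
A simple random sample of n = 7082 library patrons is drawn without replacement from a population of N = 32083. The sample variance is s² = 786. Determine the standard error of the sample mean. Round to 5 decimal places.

Under SRS without replacement, Var(ȳ) = (1 − f)·s²/n with f = n/N = 7082/32083 = 0.22073996.
Var(ȳ) = (1 − 0.22073996)·786/7082 = 0.77926004·0.1109856 = 0.086486641.
SE(ȳ) = √(0.086486641) = 0.29409.

0.29409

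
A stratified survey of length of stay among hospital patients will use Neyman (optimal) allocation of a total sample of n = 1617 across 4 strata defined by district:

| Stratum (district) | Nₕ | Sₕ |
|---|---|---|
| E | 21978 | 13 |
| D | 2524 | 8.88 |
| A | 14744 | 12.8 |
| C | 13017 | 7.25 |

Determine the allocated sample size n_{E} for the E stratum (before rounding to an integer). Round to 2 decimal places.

781.43

Neyman allocation: nₕ = n·NₕSₕ / Σⱼ NⱼSⱼ.
Σ NⱼSⱼ = 21978·13 + 2524·8.88 + 14744·12.8 + 13017·7.25 = 591223.57.
n_{E} = 1617·21978·13 / 591223.57 = 781.43.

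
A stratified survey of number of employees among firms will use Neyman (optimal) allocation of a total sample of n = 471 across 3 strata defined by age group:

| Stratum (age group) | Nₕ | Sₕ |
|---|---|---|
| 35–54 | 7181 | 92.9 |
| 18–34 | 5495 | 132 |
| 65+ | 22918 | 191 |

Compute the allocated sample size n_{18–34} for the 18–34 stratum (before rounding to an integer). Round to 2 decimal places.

Neyman allocation: nₕ = n·NₕSₕ / Σⱼ NⱼSⱼ.
Σ NⱼSⱼ = 7181·92.9 + 5495·132 + 22918·191 = 5.7697929 × 10^6.
n_{18–34} = 471·5495·132 / (5.7697929 × 10^6) = 59.21.

59.21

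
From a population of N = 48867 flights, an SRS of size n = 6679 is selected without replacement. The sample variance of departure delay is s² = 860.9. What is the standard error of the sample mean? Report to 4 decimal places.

Under SRS without replacement, Var(ȳ) = (1 − f)·s²/n with f = n/N = 6679/48867 = 0.13667710.
Var(ȳ) = (1 − 0.13667710)·860.9/6679 = 0.86332290·0.12889654 = 0.11127934.
SE(ȳ) = √(0.11127934) = 0.3336.

0.3336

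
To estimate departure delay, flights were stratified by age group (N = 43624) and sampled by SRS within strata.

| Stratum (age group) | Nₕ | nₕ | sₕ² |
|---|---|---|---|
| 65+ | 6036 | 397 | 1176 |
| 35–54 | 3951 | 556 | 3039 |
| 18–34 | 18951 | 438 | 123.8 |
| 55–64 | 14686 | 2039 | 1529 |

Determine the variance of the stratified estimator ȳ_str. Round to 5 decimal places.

0.21680

Var(ȳ_str) = Σₕ Wₕ²(1 − fₕ)sₕ²/nₕ with Wₕ = Nₕ/N, N = 43624.
65+: Wₕ = 0.13836420; term = 0.13836420²·(1 − 0.06577203)·1176/397 = 0.052980636.
35–54: Wₕ = 0.09056941; term = 0.09056941²·(1 − 0.14072387)·3039/556 = 0.038525807.
18–34: Wₕ = 0.43441683; term = 0.43441683²·(1 − 0.02311224)·123.8/438 = 0.052108011.
55–64: Wₕ = 0.33664955; term = 0.33664955²·(1 − 0.13883971)·1529/2039 = 0.073186391.
Sum = 0.21680085.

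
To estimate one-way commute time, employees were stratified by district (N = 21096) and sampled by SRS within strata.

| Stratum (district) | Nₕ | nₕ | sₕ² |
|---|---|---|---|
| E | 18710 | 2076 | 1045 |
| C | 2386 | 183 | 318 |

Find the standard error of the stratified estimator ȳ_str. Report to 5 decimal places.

0.61036

Var(ȳ_str) = Σₕ Wₕ²(1 − fₕ)sₕ²/nₕ with Wₕ = Nₕ/N, N = 21096.
E: Wₕ = 0.88689799; term = 0.88689799²·(1 − 0.11095671)·1045/2076 = 0.3520134.
C: Wₕ = 0.11310201; term = 0.11310201²·(1 − 0.07669740)·318/183 = 0.02052394.
Sum = 0.37253734.
SE = √(0.37253734) = 0.61036.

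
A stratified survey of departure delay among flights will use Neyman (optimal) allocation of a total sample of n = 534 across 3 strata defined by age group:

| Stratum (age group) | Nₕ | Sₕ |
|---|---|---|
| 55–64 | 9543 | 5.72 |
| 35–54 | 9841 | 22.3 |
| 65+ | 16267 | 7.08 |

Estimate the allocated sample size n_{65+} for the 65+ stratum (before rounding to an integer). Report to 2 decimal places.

158.01

Neyman allocation: nₕ = n·NₕSₕ / Σⱼ NⱼSⱼ.
Σ NⱼSⱼ = 9543·5.72 + 9841·22.3 + 16267·7.08 = 389210.62.
n_{65+} = 534·16267·7.08 / 389210.62 = 158.01.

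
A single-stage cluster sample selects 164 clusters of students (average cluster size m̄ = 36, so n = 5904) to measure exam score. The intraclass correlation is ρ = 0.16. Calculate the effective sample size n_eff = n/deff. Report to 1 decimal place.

deff = 1 + (36 − 1)·0.16 = 1 + 5.6 = 6.6.
n_eff = 5904 / 6.6 = 894.5.

894.5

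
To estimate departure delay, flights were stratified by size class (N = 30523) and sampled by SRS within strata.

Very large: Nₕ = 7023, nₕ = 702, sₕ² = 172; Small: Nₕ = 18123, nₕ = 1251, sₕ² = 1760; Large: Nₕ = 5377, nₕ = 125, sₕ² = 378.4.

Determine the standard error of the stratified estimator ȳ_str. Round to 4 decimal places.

0.7518

Var(ȳ_str) = Σₕ Wₕ²(1 − fₕ)sₕ²/nₕ with Wₕ = Nₕ/N, N = 30523.
Very large: Wₕ = 0.23008879; term = 0.23008879²·(1 − 0.09995728)·172/702 = 0.01167469.
Small: Wₕ = 0.59374898; term = 0.59374898²·(1 − 0.06902831)·1760/1251 = 0.46174009.
Large: Wₕ = 0.17616224; term = 0.17616224²·(1 − 0.02324716)·378.4/125 = 0.091759584.
Sum = 0.56517436.
SE = √(0.56517436) = 0.7518.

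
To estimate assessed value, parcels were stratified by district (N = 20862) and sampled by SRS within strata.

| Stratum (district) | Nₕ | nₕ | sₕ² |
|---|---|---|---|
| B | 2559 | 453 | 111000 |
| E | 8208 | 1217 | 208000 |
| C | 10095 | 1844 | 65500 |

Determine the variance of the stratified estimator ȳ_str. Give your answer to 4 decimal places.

32.3661

Var(ȳ_str) = Σₕ Wₕ²(1 − fₕ)sₕ²/nₕ with Wₕ = Nₕ/N, N = 20862.
B: Wₕ = 0.12266322; term = 0.12266322²·(1 − 0.17702227)·111000/453 = 3.0341814.
E: Wₕ = 0.39344262; term = 0.39344262²·(1 − 0.14826998)·208000/1217 = 22.53396.
C: Wₕ = 0.48389416; term = 0.48389416²·(1 − 0.18266469)·65500/1844 = 6.7980039.
Sum = 32.366145.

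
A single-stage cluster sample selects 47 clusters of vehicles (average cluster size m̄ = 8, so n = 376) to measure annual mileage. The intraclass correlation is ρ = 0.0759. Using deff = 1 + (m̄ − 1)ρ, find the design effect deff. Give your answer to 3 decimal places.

deff = 1 + (8 − 1)·0.0759 = 1 + 0.5313 = 1.5313.

1.531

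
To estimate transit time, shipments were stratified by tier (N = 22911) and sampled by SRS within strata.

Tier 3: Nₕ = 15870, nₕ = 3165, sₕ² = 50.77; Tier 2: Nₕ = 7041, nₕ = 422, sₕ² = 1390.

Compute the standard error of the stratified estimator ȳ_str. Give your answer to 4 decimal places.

0.5464

Var(ȳ_str) = Σₕ Wₕ²(1 − fₕ)sₕ²/nₕ with Wₕ = Nₕ/N, N = 22911.
Tier 3: Wₕ = 0.69268037; term = 0.69268037²·(1 − 0.19943289)·50.77/3165 = 0.006161649.
Tier 2: Wₕ = 0.30731963; term = 0.30731963²·(1 − 0.05993467)·1390/422 = 0.29244283.
Sum = 0.29860448.
SE = √(0.29860448) = 0.5464.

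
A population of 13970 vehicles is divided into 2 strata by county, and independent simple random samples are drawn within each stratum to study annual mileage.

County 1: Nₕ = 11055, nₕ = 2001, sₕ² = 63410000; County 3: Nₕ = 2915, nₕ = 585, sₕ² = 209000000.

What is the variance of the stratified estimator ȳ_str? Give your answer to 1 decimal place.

Var(ȳ_str) = Σₕ Wₕ²(1 − fₕ)sₕ²/nₕ with Wₕ = Nₕ/N, N = 13970.
County 1: Wₕ = 0.79133858; term = 0.79133858²·(1 − 0.18100407)·63410000/2001 = 16252.385.
County 3: Wₕ = 0.20866142; term = 0.20866142²·(1 − 0.20068611)·209000000/585 = 12433.462.
Sum = 28685.847.

28685.8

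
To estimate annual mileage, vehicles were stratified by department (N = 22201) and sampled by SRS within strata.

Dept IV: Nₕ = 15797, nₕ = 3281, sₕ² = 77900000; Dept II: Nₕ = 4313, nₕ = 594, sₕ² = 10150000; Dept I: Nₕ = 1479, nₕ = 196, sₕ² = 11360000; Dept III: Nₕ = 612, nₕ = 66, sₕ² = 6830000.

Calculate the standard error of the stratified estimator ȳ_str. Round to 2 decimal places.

Var(ȳ_str) = Σₕ Wₕ²(1 − fₕ)sₕ²/nₕ with Wₕ = Nₕ/N, N = 22201.
Dept IV: Wₕ = 0.71154453; term = 0.71154453²·(1 − 0.20769766)·77900000/3281 = 9524.1522.
Dept II: Wₕ = 0.19427053; term = 0.19427053²·(1 − 0.13772316)·10150000/594 = 556.08369.
Dept I: Wₕ = 0.06661862; term = 0.06661862²·(1 − 0.13252197)·11360000/196 = 223.13722.
Dept III: Wₕ = 0.02756633; term = 0.02756633²·(1 − 0.10784314)·6830000/66 = 70.157767.
Sum = 10373.531.
SE = √(10373.531) = 101.85.

101.85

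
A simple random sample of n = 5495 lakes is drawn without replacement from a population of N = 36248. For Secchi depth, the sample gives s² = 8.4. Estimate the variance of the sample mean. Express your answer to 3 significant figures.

0.00130

Under SRS without replacement, Var(ȳ) = (1 − f)·s²/n with f = n/N = 5495/36248 = 0.15159457.
Var(ȳ) = (1 − 0.15159457)·8.4/5495 = 0.84840543·0.0015286624 = 0.0012969255.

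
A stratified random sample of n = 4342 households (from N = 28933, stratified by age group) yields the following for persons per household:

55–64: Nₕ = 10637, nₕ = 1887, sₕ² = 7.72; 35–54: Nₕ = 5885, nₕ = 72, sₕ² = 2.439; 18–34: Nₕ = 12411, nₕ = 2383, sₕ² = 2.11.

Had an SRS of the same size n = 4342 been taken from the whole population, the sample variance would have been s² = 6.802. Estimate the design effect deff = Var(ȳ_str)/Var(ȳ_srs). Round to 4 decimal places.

1.4802

Var(ȳ_str) = Σ Wₕ²(1−fₕ)sₕ²/nₕ with Wₕ = Nₕ/28933:
  55–64: (10637/28933)²·(1−1887/10637)·7.72/1887 = 4.5486831 × 10^-4
  35–54: (5885/28933)²·(1−72/5885)·2.439/72 = 0.0013843285
  18–34: (12411/28933)²·(1−2383/12411)·2.11/2383 = 1.3164143 × 10^-4
  → Var(ȳ_str) = 0.0019708382.
Var(ȳ_srs) = (1 − 4342/28933)·6.802/4342 = 0.0013314643.
deff = 0.0019708382 / 0.0013314643 = 1.4802.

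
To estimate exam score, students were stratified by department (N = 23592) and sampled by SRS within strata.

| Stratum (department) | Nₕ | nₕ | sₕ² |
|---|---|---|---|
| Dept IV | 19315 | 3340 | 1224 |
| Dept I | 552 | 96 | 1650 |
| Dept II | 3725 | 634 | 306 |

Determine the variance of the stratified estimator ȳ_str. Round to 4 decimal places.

Var(ȳ_str) = Σₕ Wₕ²(1 − fₕ)sₕ²/nₕ with Wₕ = Nₕ/N, N = 23592.
Dept IV: Wₕ = 0.81870973; term = 0.81870973²·(1 − 0.17292260)·1224/3340 = 0.20316131.
Dept I: Wₕ = 0.02339776; term = 0.02339776²·(1 − 0.17391304)·1650/96 = 0.0077729722.
Dept II: Wₕ = 0.15789251; term = 0.15789251²·(1 − 0.17020134)·306/634 = 0.009984537.
Sum = 0.22091882.

0.2209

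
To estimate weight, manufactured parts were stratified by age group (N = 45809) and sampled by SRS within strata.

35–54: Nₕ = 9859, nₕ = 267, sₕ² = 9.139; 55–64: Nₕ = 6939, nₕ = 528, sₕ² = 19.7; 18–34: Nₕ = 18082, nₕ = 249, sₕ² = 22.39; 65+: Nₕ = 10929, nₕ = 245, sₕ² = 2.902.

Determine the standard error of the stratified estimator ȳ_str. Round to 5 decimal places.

0.12965

Var(ȳ_str) = Σₕ Wₕ²(1 − fₕ)sₕ²/nₕ with Wₕ = Nₕ/N, N = 45809.
35–54: Wₕ = 0.21521972; term = 0.21521972²·(1 − 0.02708185)·9.139/267 = 0.0015425094.
55–64: Wₕ = 0.15147678; term = 0.15147678²·(1 − 0.07609166)·19.7/528 = 7.9095786 × 10^-4.
18–34: Wₕ = 0.39472593; term = 0.39472593²·(1 − 0.01377060)·22.39/249 = 0.013817326.
65+: Wₕ = 0.23857757; term = 0.23857757²·(1 − 0.02241742)·2.902/245 = 6.5908891 × 10^-4.
Sum = 0.016809882.
SE = √(0.016809882) = 0.12965.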